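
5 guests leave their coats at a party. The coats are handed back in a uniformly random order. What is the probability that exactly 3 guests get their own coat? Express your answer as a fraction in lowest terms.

Choose which 3 of the 5 are fixed: C(5,3) = 10 ways.
The remaining 2 must have no fixed point: D(2) = 1.
P = 10·1/120 = 1/12.

1/12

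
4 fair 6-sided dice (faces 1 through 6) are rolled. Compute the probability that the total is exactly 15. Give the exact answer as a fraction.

35/324

There are 6^4 = 1296 equally likely outcomes.
The number of ordered 4-tuples from {1,…,6} summing to 15 is 140.
P(sum = 15) = 140/1296 = 35/324.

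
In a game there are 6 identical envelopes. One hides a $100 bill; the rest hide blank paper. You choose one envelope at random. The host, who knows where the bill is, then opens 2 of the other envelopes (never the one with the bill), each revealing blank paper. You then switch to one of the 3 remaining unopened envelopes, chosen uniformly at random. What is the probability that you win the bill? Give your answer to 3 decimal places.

Your original envelope holds the bill with probability 1/6, so the other 5 collectively hold it with probability 5/6.
The host can always find 2 empty envelopes to open, so the reveals don't change that 5/6; it is now spread over the 3 remaining unopened envelopes.
P(win by switching) = (5/6) · (1/3) = 5/18 ≈ 0.278.

0.278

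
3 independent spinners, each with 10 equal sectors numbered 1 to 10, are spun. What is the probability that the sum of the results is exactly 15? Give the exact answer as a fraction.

There are 10^3 = 1000 equally likely outcomes.
The number of ordered 3-tuples from {1,…,10} summing to 15 is 73.
P(sum = 15) = 73/1000.

73/1000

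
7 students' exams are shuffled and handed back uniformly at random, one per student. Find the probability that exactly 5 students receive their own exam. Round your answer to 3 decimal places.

0.004

Choose which 5 of the 7 are fixed: C(7,5) = 21 ways.
The remaining 2 must have no fixed point: D(2) = 1.
P = 21·1/5040 = 1/240 ≈ 0.004.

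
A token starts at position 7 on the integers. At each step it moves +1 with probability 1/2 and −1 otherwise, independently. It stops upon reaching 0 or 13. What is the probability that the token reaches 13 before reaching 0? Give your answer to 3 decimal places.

0.538

With a fair step, P(i) = ½P(i−1) + ½P(i+1) with P(0)=0, P(13)=1 has the linear solution P(i) = i/13.
P(7) = 7/13 ≈ 0.538.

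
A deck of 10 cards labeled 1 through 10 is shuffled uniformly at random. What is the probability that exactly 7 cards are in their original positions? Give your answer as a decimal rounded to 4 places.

Choose which 7 of the 10 are fixed: C(10,7) = 120 ways.
The remaining 3 must have no fixed point: D(3) = 2.
P = 120·2/3628800 = 1/15120 ≈ 0.0001.

0.0001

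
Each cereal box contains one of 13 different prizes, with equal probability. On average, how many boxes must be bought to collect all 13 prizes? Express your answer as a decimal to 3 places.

41.342

After i distinct types are collected, each trial gives a new one with probability (13−i)/13, so the expected wait for the next new type is 13/(13−i).
E = 13/13 + 13/12 + 13/11 + 13/10 + 13/9 + 13/8 + 13/7 + 13/6 + 13/5 + 13/4 + 13/3 + 13/2 + 13/1 = 1145993/27720 ≈ 41.342.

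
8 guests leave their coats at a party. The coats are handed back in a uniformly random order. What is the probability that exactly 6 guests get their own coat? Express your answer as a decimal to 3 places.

0.001

Choose which 6 of the 8 are fixed: C(8,6) = 28 ways.
The remaining 2 must have no fixed point: D(2) = 1.
P = 28·1/40320 = 1/1440 ≈ 0.001.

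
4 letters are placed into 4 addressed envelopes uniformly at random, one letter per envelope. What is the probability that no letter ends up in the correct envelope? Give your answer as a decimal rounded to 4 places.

This is the derangement probability: permutations of 4 with no fixed point.
D(4) = 4! · (1 − 1/1! + 1/2! − ··· + (−1)^4/4!) = 9.
P = 9/24 = 3/8 ≈ 0.3750.

0.3750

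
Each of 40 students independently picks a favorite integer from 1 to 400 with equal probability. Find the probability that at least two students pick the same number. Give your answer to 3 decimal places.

0.867

It's easier to compute the probability that all 40 are distinct.
P(all distinct) = 400/400 · 399/400 · ··· · 361/400 ≈ 0.133.
So the probability of at least one match is 1 − 0.133 = 0.867.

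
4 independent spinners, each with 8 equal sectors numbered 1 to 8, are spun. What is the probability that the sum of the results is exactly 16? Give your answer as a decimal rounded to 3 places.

There are 8^4 = 4096 equally likely outcomes.
The number of ordered 4-tuples from {1,…,8} summing to 16 is 315.
P(sum = 16) = 315/4096 ≈ 0.077.

0.077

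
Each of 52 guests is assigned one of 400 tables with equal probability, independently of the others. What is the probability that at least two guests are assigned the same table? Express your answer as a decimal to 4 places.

It's easier to compute the probability that all 52 are distinct.
P(all distinct) = 400/400 · 399/400 · ··· · 349/400 ≈ 0.0312.
So the probability of at least one match is 1 − 0.0312 = 0.9688.

0.9688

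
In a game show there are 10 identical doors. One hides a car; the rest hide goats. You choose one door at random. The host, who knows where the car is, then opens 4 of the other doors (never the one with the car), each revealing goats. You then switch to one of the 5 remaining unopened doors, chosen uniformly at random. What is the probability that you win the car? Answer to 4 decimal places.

0.1800

Your original door holds the car with probability 1/10, so the other 9 collectively hold it with probability 9/10.
The host can always find 4 empty doors to open, so the reveals don't change that 9/10; it is now spread over the 5 remaining unopened doors.
P(win by switching) = (9/10) · (1/5) = 9/50 ≈ 0.1800.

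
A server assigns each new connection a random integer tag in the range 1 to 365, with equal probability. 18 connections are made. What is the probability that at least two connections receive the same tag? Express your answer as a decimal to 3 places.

It's easier to compute the probability that all 18 are distinct.
P(all distinct) = 365/365 · 364/365 · ··· · 348/365 ≈ 0.653.
So the probability of at least one match is 1 − 0.653 = 0.347.

0.347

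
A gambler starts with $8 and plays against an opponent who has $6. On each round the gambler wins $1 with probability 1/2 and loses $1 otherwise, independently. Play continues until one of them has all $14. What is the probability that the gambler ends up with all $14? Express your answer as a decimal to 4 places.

With a fair step, P(i) = ½P(i−1) + ½P(i+1) with P(0)=0, P(14)=1 has the linear solution P(i) = i/14.
P(8) = 8/14 = 4/7 ≈ 0.5714.

0.5714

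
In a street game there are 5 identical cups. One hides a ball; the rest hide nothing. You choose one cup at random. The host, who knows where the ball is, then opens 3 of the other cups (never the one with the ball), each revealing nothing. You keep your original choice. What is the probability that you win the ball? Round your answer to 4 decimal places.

The host can always open 3 empty cups regardless of your choice, so the reveals give no information about your original cup.
P(win by staying) = 1/5 ≈ 0.2000.

0.2000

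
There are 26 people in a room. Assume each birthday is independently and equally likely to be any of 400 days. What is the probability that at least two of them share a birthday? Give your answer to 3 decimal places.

It's easier to compute the probability that all 26 are distinct.
P(all distinct) = 400/400 · 399/400 · ··· · 375/400 ≈ 0.436.
So the probability of at least one match is 1 − 0.436 = 0.564.

0.564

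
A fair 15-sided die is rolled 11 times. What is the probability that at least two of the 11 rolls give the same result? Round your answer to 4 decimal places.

0.9937

P(all 11 different) = 15/15 · 14/15 · ··· · 5/15 ≈ 0.0063.
P(at least two equal) = 1 − 0.0063 = 0.9937.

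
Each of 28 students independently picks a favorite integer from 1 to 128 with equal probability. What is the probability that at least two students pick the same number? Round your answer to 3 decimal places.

0.959

It's easier to compute the probability that all 28 are distinct.
P(all distinct) = 128/128 · 127/128 · ··· · 101/128 ≈ 0.041.
So the probability of at least one match is 1 − 0.041 = 0.959.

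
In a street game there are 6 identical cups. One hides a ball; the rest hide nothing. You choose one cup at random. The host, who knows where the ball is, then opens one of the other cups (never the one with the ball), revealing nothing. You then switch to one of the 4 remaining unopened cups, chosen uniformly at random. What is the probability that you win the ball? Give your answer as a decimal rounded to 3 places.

0.208

Your original cup holds the ball with probability 1/6, so the other 5 collectively hold it with probability 5/6.
The host can always find an empty cup to open, so this doesn't change that 5/6; it is now spread over the 4 remaining unopened cups.
P(win by switching) = (5/6) · (1/4) = 5/24 ≈ 0.208.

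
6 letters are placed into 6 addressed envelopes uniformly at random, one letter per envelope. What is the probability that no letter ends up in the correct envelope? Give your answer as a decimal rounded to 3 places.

This is the derangement probability: permutations of 6 with no fixed point.
D(6) = 6! · (1 − 1/1! + 1/2! − ··· + (−1)^6/6!) = 265.
P = 265/720 = 53/144 ≈ 0.368.

0.368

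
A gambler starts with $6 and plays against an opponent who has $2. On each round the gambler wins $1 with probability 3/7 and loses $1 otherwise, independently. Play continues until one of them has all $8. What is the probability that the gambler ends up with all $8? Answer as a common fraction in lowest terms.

Let r = q/p = (4/7)/(3/7) = 4/3. The recurrence P(i) = p·P(i+1) + q·P(i−1) with P(0)=0, P(8)=1 gives P(i) = (1 − r^i)/(1 − r^8).
P(6) = (1 − (4/3)^6) / (1 − (4/3)^8) = 4329/8425.

4329/8425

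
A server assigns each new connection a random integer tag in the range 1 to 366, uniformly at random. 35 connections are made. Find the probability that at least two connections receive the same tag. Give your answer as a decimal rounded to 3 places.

It's easier to compute the probability that all 35 are distinct.
P(all distinct) = 366/366 · 365/366 · ··· · 332/366 ≈ 0.187.
So the probability of at least one match is 1 − 0.187 = 0.813.

0.813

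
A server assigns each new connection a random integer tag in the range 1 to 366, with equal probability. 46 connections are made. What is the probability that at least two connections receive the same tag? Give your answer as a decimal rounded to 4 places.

0.9478

It's easier to compute the probability that all 46 are distinct.
P(all distinct) = 366/366 · 365/366 · ··· · 321/366 ≈ 0.0522.
So the probability of at least one match is 1 − 0.0522 = 0.9478.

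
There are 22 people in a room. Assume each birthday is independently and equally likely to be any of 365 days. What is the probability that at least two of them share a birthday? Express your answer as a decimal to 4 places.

It's easier to compute the probability that all 22 are distinct.
P(all distinct) = 365/365 · 364/365 · ··· · 344/365 ≈ 0.5243.
So the probability of at least one match is 1 − 0.5243 = 0.4757.

0.4757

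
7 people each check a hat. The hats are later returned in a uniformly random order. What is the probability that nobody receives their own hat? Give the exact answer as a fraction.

103/280

This is the derangement probability: permutations of 7 with no fixed point.
D(7) = 7! · (1 − 1/1! + 1/2! − ··· + (−1)^7/7!) = 1854.
P = 1854/5040 = 103/280.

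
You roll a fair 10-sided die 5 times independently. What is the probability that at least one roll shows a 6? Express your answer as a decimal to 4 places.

P(no roll shows a 6) = (9/10)^5 ≈ 0.5905.
P(at least one) = 1 − 0.5905 = 0.4095.

0.4095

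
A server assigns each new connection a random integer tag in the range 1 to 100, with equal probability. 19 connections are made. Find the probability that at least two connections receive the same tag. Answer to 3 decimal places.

0.839

It's easier to compute the probability that all 19 are distinct.
P(all distinct) = 100/100 · 99/100 · ··· · 82/100 ≈ 0.161.
So the probability of at least one match is 1 − 0.161 = 0.839.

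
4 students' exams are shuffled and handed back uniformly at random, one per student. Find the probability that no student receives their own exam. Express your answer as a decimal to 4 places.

0.3750

This is the derangement probability: permutations of 4 with no fixed point.
D(4) = 4! · (1 − 1/1! + 1/2! − ··· + (−1)^4/4!) = 9.
P = 9/24 = 3/8 ≈ 0.3750.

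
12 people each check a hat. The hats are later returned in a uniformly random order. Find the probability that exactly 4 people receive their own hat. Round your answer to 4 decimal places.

0.0153

Choose which 4 of the 12 are fixed: C(12,4) = 495 ways.
The remaining 8 must have no fixed point: D(8) = 14833.
P = 495·14833/479001600 = 2119/138240 ≈ 0.0153.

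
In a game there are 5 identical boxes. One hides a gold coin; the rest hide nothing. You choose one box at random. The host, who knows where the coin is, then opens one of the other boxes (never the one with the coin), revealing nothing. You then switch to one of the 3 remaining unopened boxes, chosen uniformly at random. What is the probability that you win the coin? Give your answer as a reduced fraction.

4/15

Your original box holds the coin with probability 1/5, so the other 4 collectively hold it with probability 4/5.
The host can always find an empty box to open, so this doesn't change that 4/5; it is now spread over the 3 remaining unopened boxes.
P(win by switching) = (4/5) · (1/3) = 4/15.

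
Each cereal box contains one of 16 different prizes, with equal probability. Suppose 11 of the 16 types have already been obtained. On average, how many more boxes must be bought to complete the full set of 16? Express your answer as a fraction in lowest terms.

548/15

Starting from 11 distinct types, each trial gives a new one with probability (16−i)/16 when i types are held, so the wait for the next new type is 16/(16−i).
E = 16/5 + 16/4 + 16/3 + 16/2 + 16/1 = 548/15.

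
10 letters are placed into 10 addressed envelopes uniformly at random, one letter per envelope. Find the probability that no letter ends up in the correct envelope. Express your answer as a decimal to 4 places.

This is the derangement probability: permutations of 10 with no fixed point.
D(10) = 10! · (1 − 1/1! + 1/2! − ··· + (−1)^10/10!) = 1334961.
P = 1334961/3628800 = 16481/44800 ≈ 0.3679.

0.3679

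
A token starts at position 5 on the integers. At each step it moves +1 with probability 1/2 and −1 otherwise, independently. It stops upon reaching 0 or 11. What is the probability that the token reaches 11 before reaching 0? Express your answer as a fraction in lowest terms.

5/11

With a fair step, P(i) = ½P(i−1) + ½P(i+1) with P(0)=0, P(11)=1 has the linear solution P(i) = i/11.
P(5) = 5/11.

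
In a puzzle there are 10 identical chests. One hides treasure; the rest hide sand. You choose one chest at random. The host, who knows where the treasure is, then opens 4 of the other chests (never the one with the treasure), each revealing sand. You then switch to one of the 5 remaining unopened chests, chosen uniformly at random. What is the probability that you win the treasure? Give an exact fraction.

Your original chest holds the treasure with probability 1/10, so the other 9 collectively hold it with probability 9/10.
The host can always find 4 empty chests to open, so the reveals don't change that 9/10; it is now spread over the 5 remaining unopened chests.
P(win by switching) = (9/10) · (1/5) = 9/50.

9/50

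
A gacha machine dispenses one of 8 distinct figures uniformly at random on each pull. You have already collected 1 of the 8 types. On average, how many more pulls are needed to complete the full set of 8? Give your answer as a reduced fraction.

726/35

Starting from 1 distinct type, each trial gives a new one with probability (8−i)/8 when i types are held, so the wait for the next new type is 8/(8−i).
E = 8/7 + 8/6 + 8/5 + 8/4 + 8/3 + 8/2 + 8/1 = 726/35.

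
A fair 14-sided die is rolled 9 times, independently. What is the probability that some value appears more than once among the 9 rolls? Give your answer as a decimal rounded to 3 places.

P(all 9 different) = 14/14 · 13/14 · ··· · 6/14 ≈ 0.035.
P(at least two equal) = 1 − 0.035 = 0.965.

0.965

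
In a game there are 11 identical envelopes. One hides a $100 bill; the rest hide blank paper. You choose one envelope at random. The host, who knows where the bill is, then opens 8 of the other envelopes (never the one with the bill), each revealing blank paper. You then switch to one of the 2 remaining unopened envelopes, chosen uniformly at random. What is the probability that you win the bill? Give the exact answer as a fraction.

5/11

Your original envelope holds the bill with probability 1/11, so the other 10 collectively hold it with probability 10/11.
The host can always find 8 empty envelopes to open, so the reveals don't change that 10/11; it is now spread over the 2 remaining unopened envelopes.
P(win by switching) = (10/11) · (1/2) = 5/11.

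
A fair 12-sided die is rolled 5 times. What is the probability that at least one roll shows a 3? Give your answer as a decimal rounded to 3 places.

0.353

P(no roll shows a 3) = (11/12)^5 ≈ 0.647.
P(at least one) = 1 − 0.647 = 0.353.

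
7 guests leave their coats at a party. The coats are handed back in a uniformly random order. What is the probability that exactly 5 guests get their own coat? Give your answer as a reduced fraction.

1/240

Choose which 5 of the 7 are fixed: C(7,5) = 21 ways.
The remaining 2 must have no fixed point: D(2) = 1.
P = 21·1/5040 = 1/240.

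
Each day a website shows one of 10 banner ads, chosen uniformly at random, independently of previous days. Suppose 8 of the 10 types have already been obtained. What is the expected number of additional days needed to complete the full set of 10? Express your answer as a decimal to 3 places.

Starting from 8 distinct types, each trial gives a new one with probability (10−i)/10 when i types are held, so the wait for the next new type is 10/(10−i).
E = 10/2 + 10/1 = 15 ≈ 15.000.

15.000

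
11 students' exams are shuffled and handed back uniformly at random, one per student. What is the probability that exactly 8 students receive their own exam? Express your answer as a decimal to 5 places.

Choose which 8 of the 11 are fixed: C(11,8) = 165 ways.
The remaining 3 must have no fixed point: D(3) = 2.
P = 165·2/39916800 = 1/120960 ≈ 0.00001.

0.00001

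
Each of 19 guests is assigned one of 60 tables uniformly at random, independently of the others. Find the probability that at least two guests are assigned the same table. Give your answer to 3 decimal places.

0.959

It's easier to compute the probability that all 19 are distinct.
P(all distinct) = 60/60 · 59/60 · ··· · 42/60 ≈ 0.041.
So the probability of at least one match is 1 − 0.041 = 0.959.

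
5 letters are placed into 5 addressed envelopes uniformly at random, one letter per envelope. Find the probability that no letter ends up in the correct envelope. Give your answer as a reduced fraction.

11/30

This is the derangement probability: permutations of 5 with no fixed point.
D(5) = 5! · (1 − 1/1! + 1/2! − ··· + (−1)^5/5!) = 44.
P = 44/120 = 11/30.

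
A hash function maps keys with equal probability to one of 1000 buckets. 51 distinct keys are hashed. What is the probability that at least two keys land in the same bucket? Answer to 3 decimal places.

It's easier to compute the probability that all 51 are distinct.
P(all distinct) = 1000/1000 · 999/1000 · ··· · 950/1000 ≈ 0.273.
So the probability of at least one match is 1 − 0.273 = 0.727.

0.727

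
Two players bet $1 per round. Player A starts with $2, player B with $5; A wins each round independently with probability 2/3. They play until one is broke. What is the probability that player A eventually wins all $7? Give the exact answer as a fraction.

Let r = q/p = (1/3)/(2/3) = 1/2. The recurrence P(i) = p·P(i+1) + q·P(i−1) with P(0)=0, P(7)=1 gives P(i) = (1 − r^i)/(1 − r^7).
P(2) = (1 − (1/2)^2) / (1 − (1/2)^7) = 96/127.

96/127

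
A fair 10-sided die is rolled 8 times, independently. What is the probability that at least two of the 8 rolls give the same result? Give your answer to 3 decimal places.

0.982

P(all 8 different) = 10/10 · 9/10 · ··· · 3/10 ≈ 0.018.
P(at least two equal) = 1 − 0.018 = 0.982.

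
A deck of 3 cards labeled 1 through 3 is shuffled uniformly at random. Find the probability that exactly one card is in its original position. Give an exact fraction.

1/2

Choose which one is fixed: C(3,1) = 3 ways.
The remaining 2 must have no fixed point: D(2) = 1.
P = 3·1/6 = 1/2.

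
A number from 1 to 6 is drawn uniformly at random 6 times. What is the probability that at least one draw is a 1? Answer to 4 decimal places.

P(no draw is a 1) = (5/6)^6 ≈ 0.3349.
P(at least one) = 1 − 0.3349 = 0.6651.

0.6651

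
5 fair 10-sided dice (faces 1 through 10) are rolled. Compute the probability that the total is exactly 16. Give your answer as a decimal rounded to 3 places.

0.013

There are 10^5 = 100000 equally likely outcomes.
The number of ordered 5-tuples from {1,…,10} summing to 16 is 1340.
P(sum = 16) = 1340/100000 = 67/5000 ≈ 0.013.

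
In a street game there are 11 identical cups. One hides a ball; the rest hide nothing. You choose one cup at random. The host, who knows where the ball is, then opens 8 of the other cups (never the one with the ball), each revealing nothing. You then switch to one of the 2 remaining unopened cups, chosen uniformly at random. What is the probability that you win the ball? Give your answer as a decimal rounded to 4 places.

0.4545

Your original cup holds the ball with probability 1/11, so the other 10 collectively hold it with probability 10/11.
The host can always find 8 empty cups to open, so the reveals don't change that 10/11; it is now spread over the 2 remaining unopened cups.
P(win by switching) = (10/11) · (1/2) = 5/11 ≈ 0.4545.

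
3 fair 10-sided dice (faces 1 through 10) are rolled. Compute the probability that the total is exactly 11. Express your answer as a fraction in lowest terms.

9/200

There are 10^3 = 1000 equally likely outcomes.
The number of ordered 3-tuples from {1,…,10} summing to 11 is 45.
P(sum = 11) = 45/1000 = 9/200.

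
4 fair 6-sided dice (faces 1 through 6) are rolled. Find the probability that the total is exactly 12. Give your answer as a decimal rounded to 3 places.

0.096

There are 6^4 = 1296 equally likely outcomes.
The number of ordered 4-tuples from {1,…,6} summing to 12 is 125.
P(sum = 12) = 125/1296 ≈ 0.096.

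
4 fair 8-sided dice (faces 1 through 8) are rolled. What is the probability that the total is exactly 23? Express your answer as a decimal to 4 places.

There are 8^4 = 4096 equally likely outcomes.
The number of ordered 4-tuples from {1,…,8} summing to 23 is 204.
P(sum = 23) = 204/4096 = 51/1024 ≈ 0.0498.

0.0498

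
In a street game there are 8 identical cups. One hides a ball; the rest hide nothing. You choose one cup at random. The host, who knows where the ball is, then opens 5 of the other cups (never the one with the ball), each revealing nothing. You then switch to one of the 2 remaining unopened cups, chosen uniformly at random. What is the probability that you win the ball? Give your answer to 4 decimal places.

Your original cup holds the ball with probability 1/8, so the other 7 collectively hold it with probability 7/8.
The host can always find 5 empty cups to open, so the reveals don't change that 7/8; it is now spread over the 2 remaining unopened cups.
P(win by switching) = (7/8) · (1/2) = 7/16 ≈ 0.4375.

0.4375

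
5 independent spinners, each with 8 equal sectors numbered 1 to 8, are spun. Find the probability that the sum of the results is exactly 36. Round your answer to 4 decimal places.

0.0021

There are 8^5 = 32768 equally likely outcomes.
The number of ordered 5-tuples from {1,…,8} summing to 36 is 70.
P(sum = 36) = 70/32768 = 35/16384 ≈ 0.0021.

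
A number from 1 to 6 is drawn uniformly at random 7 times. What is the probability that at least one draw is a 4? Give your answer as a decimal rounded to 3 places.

0.721

P(no draw is a 4) = (5/6)^7 ≈ 0.279.
P(at least one) = 1 − 0.279 = 0.721.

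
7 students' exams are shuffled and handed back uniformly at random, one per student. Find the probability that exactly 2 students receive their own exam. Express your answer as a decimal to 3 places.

0.183

Choose which 2 of the 7 are fixed: C(7,2) = 21 ways.
The remaining 5 must have no fixed point: D(5) = 44.
P = 21·44/5040 = 11/60 ≈ 0.183.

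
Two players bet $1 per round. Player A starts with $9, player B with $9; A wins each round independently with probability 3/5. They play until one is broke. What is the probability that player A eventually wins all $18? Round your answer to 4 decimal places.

Let r = q/p = (2/5)/(3/5) = 2/3. The recurrence P(i) = p·P(i+1) + q·P(i−1) with P(0)=0, P(18)=1 gives P(i) = (1 − r^i)/(1 − r^18).
P(9) = (1 − (2/3)^9) / (1 − (2/3)^18) = 19683/20195 ≈ 0.9746.

0.9746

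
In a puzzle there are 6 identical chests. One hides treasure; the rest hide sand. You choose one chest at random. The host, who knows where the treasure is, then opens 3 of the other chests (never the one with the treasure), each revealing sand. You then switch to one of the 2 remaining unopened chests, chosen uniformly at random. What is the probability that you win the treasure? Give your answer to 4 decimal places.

Your original chest holds the treasure with probability 1/6, so the other 5 collectively hold it with probability 5/6.
The host can always find 3 empty chests to open, so the reveals don't change that 5/6; it is now spread over the 2 remaining unopened chests.
P(win by switching) = (5/6) · (1/2) = 5/12 ≈ 0.4167.

0.4167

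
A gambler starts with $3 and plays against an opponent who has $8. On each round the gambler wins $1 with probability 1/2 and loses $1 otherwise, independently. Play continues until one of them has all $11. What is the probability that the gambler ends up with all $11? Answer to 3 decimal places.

With a fair step, P(i) = ½P(i−1) + ½P(i+1) with P(0)=0, P(11)=1 has the linear solution P(i) = i/11.
P(3) = 3/11 ≈ 0.273.

0.273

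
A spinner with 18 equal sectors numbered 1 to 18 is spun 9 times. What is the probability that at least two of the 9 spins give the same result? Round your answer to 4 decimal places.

P(all 9 different) = 18/18 · 17/18 · ··· · 10/18 ≈ 0.0889.
P(at least two equal) = 1 − 0.0889 = 0.9111.

0.9111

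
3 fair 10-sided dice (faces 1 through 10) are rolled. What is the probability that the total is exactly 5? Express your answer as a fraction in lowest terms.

3/500

There are 10^3 = 1000 equally likely outcomes.
The number of ordered 3-tuples from {1,…,10} summing to 5 is 6.
P(sum = 5) = 6/1000 = 3/500.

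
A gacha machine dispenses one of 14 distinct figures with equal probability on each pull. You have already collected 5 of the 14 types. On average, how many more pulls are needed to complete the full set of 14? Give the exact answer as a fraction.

Starting from 5 distinct types, each trial gives a new one with probability (14−i)/14 when i types are held, so the wait for the next new type is 14/(14−i).
E = 14/9 + 14/8 + 14/7 + 14/6 + 14/5 + 14/4 + 14/3 + 14/2 + 14/1 = 7129/180.

7129/180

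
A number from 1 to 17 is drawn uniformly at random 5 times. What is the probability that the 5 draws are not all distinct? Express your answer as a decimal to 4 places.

0.4770

P(all 5 different) = 17/17 · 16/17 · ··· · 13/17 ≈ 0.5230.
P(at least two equal) = 1 − 0.5230 = 0.4770.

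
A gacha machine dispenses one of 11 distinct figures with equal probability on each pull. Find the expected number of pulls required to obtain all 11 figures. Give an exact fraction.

After i distinct types are collected, each trial gives a new one with probability (11−i)/11, so the expected wait for the next new type is 11/(11−i).
E = 11/11 + 11/10 + 11/9 + 11/8 + 11/7 + 11/6 + 11/5 + 11/4 + 11/3 + 11/2 + 11/1 = 83711/2520.

83711/2520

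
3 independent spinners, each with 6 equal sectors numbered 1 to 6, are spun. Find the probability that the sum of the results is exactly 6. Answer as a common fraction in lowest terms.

There are 6^3 = 216 equally likely outcomes.
The number of ordered 3-tuples from {1,…,6} summing to 6 is 10.
P(sum = 6) = 10/216 = 5/108.

5/108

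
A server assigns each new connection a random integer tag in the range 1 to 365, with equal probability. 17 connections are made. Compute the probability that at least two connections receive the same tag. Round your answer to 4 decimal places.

0.3150

It's easier to compute the probability that all 17 are distinct.
P(all distinct) = 365/365 · 364/365 · ··· · 349/365 ≈ 0.6850.
So the probability of at least one match is 1 − 0.6850 = 0.3150.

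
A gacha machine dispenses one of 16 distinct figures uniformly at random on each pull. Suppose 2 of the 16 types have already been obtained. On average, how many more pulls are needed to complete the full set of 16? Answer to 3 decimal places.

Starting from 2 distinct types, each trial gives a new one with probability (16−i)/16 when i types are held, so the wait for the next new type is 16/(16−i).
E = 16/14 + 16/13 + 16/12 + 16/11 + 16/10 + 16/9 + 16/8 + 16/7 + 16/6 + 16/5 + 16/4 + 16/3 + 16/2 + 16/1 = 2343466/45045 ≈ 52.025.

52.025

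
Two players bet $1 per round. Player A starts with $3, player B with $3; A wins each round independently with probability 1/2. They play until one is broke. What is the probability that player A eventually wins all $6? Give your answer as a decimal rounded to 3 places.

With a fair step, P(i) = ½P(i−1) + ½P(i+1) with P(0)=0, P(6)=1 has the linear solution P(i) = i/6.
P(3) = 3/6 = 1/2 ≈ 0.500.

0.500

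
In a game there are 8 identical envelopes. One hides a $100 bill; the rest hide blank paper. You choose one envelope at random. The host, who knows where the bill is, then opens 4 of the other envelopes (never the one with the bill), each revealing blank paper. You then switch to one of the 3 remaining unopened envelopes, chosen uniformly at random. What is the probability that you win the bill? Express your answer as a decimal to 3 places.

Your original envelope holds the bill with probability 1/8, so the other 7 collectively hold it with probability 7/8.
The host can always find 4 empty envelopes to open, so the reveals don't change that 7/8; it is now spread over the 3 remaining unopened envelopes.
P(win by switching) = (7/8) · (1/3) = 7/24 ≈ 0.292.

0.292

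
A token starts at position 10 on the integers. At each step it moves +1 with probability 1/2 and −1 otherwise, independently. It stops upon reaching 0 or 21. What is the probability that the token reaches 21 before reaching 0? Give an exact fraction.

With a fair step, P(i) = ½P(i−1) + ½P(i+1) with P(0)=0, P(21)=1 has the linear solution P(i) = i/21.
P(10) = 10/21.

10/21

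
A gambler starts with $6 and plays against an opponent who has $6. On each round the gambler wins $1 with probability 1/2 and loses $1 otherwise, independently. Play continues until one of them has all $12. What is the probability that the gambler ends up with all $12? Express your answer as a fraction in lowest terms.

With a fair step, P(i) = ½P(i−1) + ½P(i+1) with P(0)=0, P(12)=1 has the linear solution P(i) = i/12.
P(6) = 6/12 = 1/2.

1/2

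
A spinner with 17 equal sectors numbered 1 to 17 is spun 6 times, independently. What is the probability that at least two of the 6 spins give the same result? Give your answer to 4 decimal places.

P(all 6 different) = 17/17 · 16/17 · ··· · 12/17 ≈ 0.3692.
P(at least two equal) = 1 − 0.3692 = 0.6308.

0.6308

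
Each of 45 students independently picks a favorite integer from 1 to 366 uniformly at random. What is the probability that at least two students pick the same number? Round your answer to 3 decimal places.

It's easier to compute the probability that all 45 are distinct.
P(all distinct) = 366/366 · 365/366 · ··· · 322/366 ≈ 0.060.
So the probability of at least one match is 1 − 0.060 = 0.940.

0.940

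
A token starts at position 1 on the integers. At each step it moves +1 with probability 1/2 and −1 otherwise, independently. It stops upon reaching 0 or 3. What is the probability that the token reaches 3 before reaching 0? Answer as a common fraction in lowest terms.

With a fair step, P(i) = ½P(i−1) + ½P(i+1) with P(0)=0, P(3)=1 has the linear solution P(i) = i/3.
P(1) = 1/3.

1/3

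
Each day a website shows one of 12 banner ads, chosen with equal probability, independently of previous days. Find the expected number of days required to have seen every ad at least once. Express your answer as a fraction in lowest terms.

After i distinct types are collected, each trial gives a new one with probability (12−i)/12, so the expected wait for the next new type is 12/(12−i).
E = 12/12 + 12/11 + 12/10 + 12/9 + 12/8 + 12/7 + 12/6 + 12/5 + 12/4 + 12/3 + 12/2 + 12/1 = 86021/2310.

86021/2310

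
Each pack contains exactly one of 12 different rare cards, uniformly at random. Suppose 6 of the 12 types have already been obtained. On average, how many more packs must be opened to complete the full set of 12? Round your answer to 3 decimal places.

Starting from 6 distinct types, each trial gives a new one with probability (12−i)/12 when i types are held, so the wait for the next new type is 12/(12−i).
E = 12/6 + 12/5 + 12/4 + 12/3 + 12/2 + 12/1 = 147/5 ≈ 29.400.

29.400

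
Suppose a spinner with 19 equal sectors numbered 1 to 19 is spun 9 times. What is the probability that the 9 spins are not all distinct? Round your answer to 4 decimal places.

P(all 9 different) = 19/19 · 18/19 · ··· · 11/19 ≈ 0.1039.
P(at least two equal) = 1 − 0.1039 = 0.8961.

0.8961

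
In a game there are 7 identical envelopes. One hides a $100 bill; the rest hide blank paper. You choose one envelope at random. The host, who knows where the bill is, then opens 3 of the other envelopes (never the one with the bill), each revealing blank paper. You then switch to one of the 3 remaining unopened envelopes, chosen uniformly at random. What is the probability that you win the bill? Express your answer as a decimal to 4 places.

Your original envelope holds the bill with probability 1/7, so the other 6 collectively hold it with probability 6/7.
The host can always find 3 empty envelopes to open, so the reveals don't change that 6/7; it is now spread over the 3 remaining unopened envelopes.
P(win by switching) = (6/7) · (1/3) = 2/7 ≈ 0.2857.

0.2857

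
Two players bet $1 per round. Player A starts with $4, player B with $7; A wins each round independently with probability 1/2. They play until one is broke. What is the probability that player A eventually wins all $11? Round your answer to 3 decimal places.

With a fair step, P(i) = ½P(i−1) + ½P(i+1) with P(0)=0, P(11)=1 has the linear solution P(i) = i/11.
P(4) = 4/11 ≈ 0.364.

0.364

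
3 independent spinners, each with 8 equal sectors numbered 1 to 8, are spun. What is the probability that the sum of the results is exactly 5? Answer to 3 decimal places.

There are 8^3 = 512 equally likely outcomes.
The number of ordered 3-tuples from {1,…,8} summing to 5 is 6.
P(sum = 5) = 6/512 = 3/256 ≈ 0.012.

0.012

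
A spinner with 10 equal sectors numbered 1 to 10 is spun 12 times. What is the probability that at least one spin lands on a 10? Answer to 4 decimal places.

0.7176

P(no spin lands on a 10) = (9/10)^12 ≈ 0.2824.
P(at least one) = 1 − 0.2824 = 0.7176.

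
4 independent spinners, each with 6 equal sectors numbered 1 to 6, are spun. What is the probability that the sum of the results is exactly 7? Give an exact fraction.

There are 6^4 = 1296 equally likely outcomes.
The number of ordered 4-tuples from {1,…,6} summing to 7 is 20.
P(sum = 7) = 20/1296 = 5/324.

5/324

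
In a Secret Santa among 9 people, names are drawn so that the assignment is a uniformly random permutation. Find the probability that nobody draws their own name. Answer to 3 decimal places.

0.368

This is the derangement probability: permutations of 9 with no fixed point.
D(9) = 9! · (1 − 1/1! + 1/2! − ··· + (−1)^9/9!) = 133496.
P = 133496/362880 = 16687/45360 ≈ 0.368.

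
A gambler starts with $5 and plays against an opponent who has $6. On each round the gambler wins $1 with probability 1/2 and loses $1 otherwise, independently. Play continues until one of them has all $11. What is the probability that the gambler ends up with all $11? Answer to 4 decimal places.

0.4545

With a fair step, P(i) = ½P(i−1) + ½P(i+1) with P(0)=0, P(11)=1 has the linear solution P(i) = i/11.
P(5) = 5/11 ≈ 0.4545.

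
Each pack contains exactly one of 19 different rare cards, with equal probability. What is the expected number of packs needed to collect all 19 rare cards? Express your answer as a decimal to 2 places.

67.41

After i distinct types are collected, each trial gives a new one with probability (19−i)/19, so the expected wait for the next new type is 19/(19−i).
E = 19/19 + 19/18 + 19/17 + 19/16 + 19/15 + 19/14 + 19/13 + 19/12 + 19/11 + 19/10 + 19/9 + 19/8 + 19/7 + 19/6 + 19/5 + 19/4 + 19/3 + 19/2 + 19/1 = 275295799/4084080 ≈ 67.41.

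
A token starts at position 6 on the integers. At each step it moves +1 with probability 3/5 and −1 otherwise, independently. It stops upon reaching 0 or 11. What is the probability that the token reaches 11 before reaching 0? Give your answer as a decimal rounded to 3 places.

Let r = q/p = (2/5)/(3/5) = 2/3. The recurrence P(i) = p·P(i+1) + q·P(i−1) with P(0)=0, P(11)=1 gives P(i) = (1 − r^i)/(1 − r^11).
P(6) = (1 − (2/3)^6) / (1 − (2/3)^11) = 161595/175099 ≈ 0.923.

0.923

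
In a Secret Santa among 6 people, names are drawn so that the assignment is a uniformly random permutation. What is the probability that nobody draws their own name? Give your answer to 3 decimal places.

This is the derangement probability: permutations of 6 with no fixed point.
D(6) = 6! · (1 − 1/1! + 1/2! − ··· + (−1)^6/6!) = 265.
P = 265/720 = 53/144 ≈ 0.368.

0.368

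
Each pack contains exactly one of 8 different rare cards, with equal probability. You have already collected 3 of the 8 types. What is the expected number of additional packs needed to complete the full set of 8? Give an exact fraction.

274/15

Starting from 3 distinct types, each trial gives a new one with probability (8−i)/8 when i types are held, so the wait for the next new type is 8/(8−i).
E = 8/5 + 8/4 + 8/3 + 8/2 + 8/1 = 274/15.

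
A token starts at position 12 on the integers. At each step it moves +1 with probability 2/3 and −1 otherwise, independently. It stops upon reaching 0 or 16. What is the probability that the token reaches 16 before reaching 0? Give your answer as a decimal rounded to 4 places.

0.9998

Let r = q/p = (1/3)/(2/3) = 1/2. The recurrence P(i) = p·P(i+1) + q·P(i−1) with P(0)=0, P(16)=1 gives P(i) = (1 − r^i)/(1 − r^16).
P(12) = (1 − (1/2)^12) / (1 − (1/2)^16) = 4368/4369 ≈ 0.9998.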